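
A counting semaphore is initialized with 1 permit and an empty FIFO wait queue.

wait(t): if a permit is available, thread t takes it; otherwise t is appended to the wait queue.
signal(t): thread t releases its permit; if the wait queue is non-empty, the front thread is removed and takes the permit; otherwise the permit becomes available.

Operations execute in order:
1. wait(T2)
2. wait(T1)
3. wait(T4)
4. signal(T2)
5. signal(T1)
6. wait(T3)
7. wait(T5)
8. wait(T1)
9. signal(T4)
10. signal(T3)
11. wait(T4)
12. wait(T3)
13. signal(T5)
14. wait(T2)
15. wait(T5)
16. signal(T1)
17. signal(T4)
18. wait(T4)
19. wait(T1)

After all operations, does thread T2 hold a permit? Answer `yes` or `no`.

Step 1: wait(T2) -> count=0 queue=[] holders={T2}
Step 2: wait(T1) -> count=0 queue=[T1] holders={T2}
Step 3: wait(T4) -> count=0 queue=[T1,T4] holders={T2}
Step 4: signal(T2) -> count=0 queue=[T4] holders={T1}
Step 5: signal(T1) -> count=0 queue=[] holders={T4}
Step 6: wait(T3) -> count=0 queue=[T3] holders={T4}
Step 7: wait(T5) -> count=0 queue=[T3,T5] holders={T4}
Step 8: wait(T1) -> count=0 queue=[T3,T5,T1] holders={T4}
Step 9: signal(T4) -> count=0 queue=[T5,T1] holders={T3}
Step 10: signal(T3) -> count=0 queue=[T1] holders={T5}
Step 11: wait(T4) -> count=0 queue=[T1,T4] holders={T5}
Step 12: wait(T3) -> count=0 queue=[T1,T4,T3] holders={T5}
Step 13: signal(T5) -> count=0 queue=[T4,T3] holders={T1}
Step 14: wait(T2) -> count=0 queue=[T4,T3,T2] holders={T1}
Step 15: wait(T5) -> count=0 queue=[T4,T3,T2,T5] holders={T1}
Step 16: signal(T1) -> count=0 queue=[T3,T2,T5] holders={T4}
Step 17: signal(T4) -> count=0 queue=[T2,T5] holders={T3}
Step 18: wait(T4) -> count=0 queue=[T2,T5,T4] holders={T3}
Step 19: wait(T1) -> count=0 queue=[T2,T5,T4,T1] holders={T3}
Final holders: {T3} -> T2 not in holders

Answer: no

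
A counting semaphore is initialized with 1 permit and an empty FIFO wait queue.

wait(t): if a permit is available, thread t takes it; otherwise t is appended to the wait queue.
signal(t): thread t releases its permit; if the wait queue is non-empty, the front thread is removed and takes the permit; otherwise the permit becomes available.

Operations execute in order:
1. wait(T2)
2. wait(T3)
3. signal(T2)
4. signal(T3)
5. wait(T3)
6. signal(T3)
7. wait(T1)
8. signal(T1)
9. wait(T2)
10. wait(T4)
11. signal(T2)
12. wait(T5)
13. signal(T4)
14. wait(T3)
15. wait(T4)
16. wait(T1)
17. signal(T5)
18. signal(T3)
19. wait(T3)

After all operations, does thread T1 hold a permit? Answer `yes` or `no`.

Step 1: wait(T2) -> count=0 queue=[] holders={T2}
Step 2: wait(T3) -> count=0 queue=[T3] holders={T2}
Step 3: signal(T2) -> count=0 queue=[] holders={T3}
Step 4: signal(T3) -> count=1 queue=[] holders={none}
Step 5: wait(T3) -> count=0 queue=[] holders={T3}
Step 6: signal(T3) -> count=1 queue=[] holders={none}
Step 7: wait(T1) -> count=0 queue=[] holders={T1}
Step 8: signal(T1) -> count=1 queue=[] holders={none}
Step 9: wait(T2) -> count=0 queue=[] holders={T2}
Step 10: wait(T4) -> count=0 queue=[T4] holders={T2}
Step 11: signal(T2) -> count=0 queue=[] holders={T4}
Step 12: wait(T5) -> count=0 queue=[T5] holders={T4}
Step 13: signal(T4) -> count=0 queue=[] holders={T5}
Step 14: wait(T3) -> count=0 queue=[T3] holders={T5}
Step 15: wait(T4) -> count=0 queue=[T3,T4] holders={T5}
Step 16: wait(T1) -> count=0 queue=[T3,T4,T1] holders={T5}
Step 17: signal(T5) -> count=0 queue=[T4,T1] holders={T3}
Step 18: signal(T3) -> count=0 queue=[T1] holders={T4}
Step 19: wait(T3) -> count=0 queue=[T1,T3] holders={T4}
Final holders: {T4} -> T1 not in holders

Answer: no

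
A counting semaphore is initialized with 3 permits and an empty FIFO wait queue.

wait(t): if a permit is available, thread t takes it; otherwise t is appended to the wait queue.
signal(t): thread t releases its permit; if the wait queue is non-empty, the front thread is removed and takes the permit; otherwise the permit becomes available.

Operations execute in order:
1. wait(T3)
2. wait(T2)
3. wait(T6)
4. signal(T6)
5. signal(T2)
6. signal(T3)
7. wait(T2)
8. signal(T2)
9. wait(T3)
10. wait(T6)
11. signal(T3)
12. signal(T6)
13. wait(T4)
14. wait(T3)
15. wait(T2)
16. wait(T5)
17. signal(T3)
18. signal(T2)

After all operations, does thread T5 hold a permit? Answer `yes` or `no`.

Answer: yes

Derivation:
Step 1: wait(T3) -> count=2 queue=[] holders={T3}
Step 2: wait(T2) -> count=1 queue=[] holders={T2,T3}
Step 3: wait(T6) -> count=0 queue=[] holders={T2,T3,T6}
Step 4: signal(T6) -> count=1 queue=[] holders={T2,T3}
Step 5: signal(T2) -> count=2 queue=[] holders={T3}
Step 6: signal(T3) -> count=3 queue=[] holders={none}
Step 7: wait(T2) -> count=2 queue=[] holders={T2}
Step 8: signal(T2) -> count=3 queue=[] holders={none}
Step 9: wait(T3) -> count=2 queue=[] holders={T3}
Step 10: wait(T6) -> count=1 queue=[] holders={T3,T6}
Step 11: signal(T3) -> count=2 queue=[] holders={T6}
Step 12: signal(T6) -> count=3 queue=[] holders={none}
Step 13: wait(T4) -> count=2 queue=[] holders={T4}
Step 14: wait(T3) -> count=1 queue=[] holders={T3,T4}
Step 15: wait(T2) -> count=0 queue=[] holders={T2,T3,T4}
Step 16: wait(T5) -> count=0 queue=[T5] holders={T2,T3,T4}
Step 17: signal(T3) -> count=0 queue=[] holders={T2,T4,T5}
Step 18: signal(T2) -> count=1 queue=[] holders={T4,T5}
Final holders: {T4,T5} -> T5 in holders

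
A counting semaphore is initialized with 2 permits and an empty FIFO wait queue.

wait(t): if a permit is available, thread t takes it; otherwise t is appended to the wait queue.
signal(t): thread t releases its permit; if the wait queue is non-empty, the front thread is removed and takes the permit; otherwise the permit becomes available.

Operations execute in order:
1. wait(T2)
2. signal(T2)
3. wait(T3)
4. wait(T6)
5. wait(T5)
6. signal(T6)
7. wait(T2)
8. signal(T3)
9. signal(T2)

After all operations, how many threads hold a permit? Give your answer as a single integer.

Step 1: wait(T2) -> count=1 queue=[] holders={T2}
Step 2: signal(T2) -> count=2 queue=[] holders={none}
Step 3: wait(T3) -> count=1 queue=[] holders={T3}
Step 4: wait(T6) -> count=0 queue=[] holders={T3,T6}
Step 5: wait(T5) -> count=0 queue=[T5] holders={T3,T6}
Step 6: signal(T6) -> count=0 queue=[] holders={T3,T5}
Step 7: wait(T2) -> count=0 queue=[T2] holders={T3,T5}
Step 8: signal(T3) -> count=0 queue=[] holders={T2,T5}
Step 9: signal(T2) -> count=1 queue=[] holders={T5}
Final holders: {T5} -> 1 thread(s)

Answer: 1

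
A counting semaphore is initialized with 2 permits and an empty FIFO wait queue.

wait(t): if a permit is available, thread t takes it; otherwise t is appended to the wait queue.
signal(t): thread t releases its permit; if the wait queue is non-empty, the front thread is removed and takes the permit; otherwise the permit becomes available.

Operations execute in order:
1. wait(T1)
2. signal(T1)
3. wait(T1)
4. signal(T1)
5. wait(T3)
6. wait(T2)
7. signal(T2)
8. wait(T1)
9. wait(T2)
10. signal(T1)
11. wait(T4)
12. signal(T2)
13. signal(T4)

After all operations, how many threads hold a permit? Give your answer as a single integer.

Step 1: wait(T1) -> count=1 queue=[] holders={T1}
Step 2: signal(T1) -> count=2 queue=[] holders={none}
Step 3: wait(T1) -> count=1 queue=[] holders={T1}
Step 4: signal(T1) -> count=2 queue=[] holders={none}
Step 5: wait(T3) -> count=1 queue=[] holders={T3}
Step 6: wait(T2) -> count=0 queue=[] holders={T2,T3}
Step 7: signal(T2) -> count=1 queue=[] holders={T3}
Step 8: wait(T1) -> count=0 queue=[] holders={T1,T3}
Step 9: wait(T2) -> count=0 queue=[T2] holders={T1,T3}
Step 10: signal(T1) -> count=0 queue=[] holders={T2,T3}
Step 11: wait(T4) -> count=0 queue=[T4] holders={T2,T3}
Step 12: signal(T2) -> count=0 queue=[] holders={T3,T4}
Step 13: signal(T4) -> count=1 queue=[] holders={T3}
Final holders: {T3} -> 1 thread(s)

Answer: 1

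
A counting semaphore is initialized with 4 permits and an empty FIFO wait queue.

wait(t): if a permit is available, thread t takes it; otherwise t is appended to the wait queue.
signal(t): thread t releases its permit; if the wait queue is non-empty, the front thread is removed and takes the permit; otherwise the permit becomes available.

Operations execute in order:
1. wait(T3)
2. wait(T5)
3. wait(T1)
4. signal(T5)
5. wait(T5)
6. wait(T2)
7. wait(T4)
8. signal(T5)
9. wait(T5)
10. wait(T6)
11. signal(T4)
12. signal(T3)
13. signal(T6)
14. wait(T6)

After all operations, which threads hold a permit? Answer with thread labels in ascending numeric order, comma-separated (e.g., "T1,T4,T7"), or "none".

Step 1: wait(T3) -> count=3 queue=[] holders={T3}
Step 2: wait(T5) -> count=2 queue=[] holders={T3,T5}
Step 3: wait(T1) -> count=1 queue=[] holders={T1,T3,T5}
Step 4: signal(T5) -> count=2 queue=[] holders={T1,T3}
Step 5: wait(T5) -> count=1 queue=[] holders={T1,T3,T5}
Step 6: wait(T2) -> count=0 queue=[] holders={T1,T2,T3,T5}
Step 7: wait(T4) -> count=0 queue=[T4] holders={T1,T2,T3,T5}
Step 8: signal(T5) -> count=0 queue=[] holders={T1,T2,T3,T4}
Step 9: wait(T5) -> count=0 queue=[T5] holders={T1,T2,T3,T4}
Step 10: wait(T6) -> count=0 queue=[T5,T6] holders={T1,T2,T3,T4}
Step 11: signal(T4) -> count=0 queue=[T6] holders={T1,T2,T3,T5}
Step 12: signal(T3) -> count=0 queue=[] holders={T1,T2,T5,T6}
Step 13: signal(T6) -> count=1 queue=[] holders={T1,T2,T5}
Step 14: wait(T6) -> count=0 queue=[] holders={T1,T2,T5,T6}
Final holders: T1,T2,T5,T6

Answer: T1,T2,T5,T6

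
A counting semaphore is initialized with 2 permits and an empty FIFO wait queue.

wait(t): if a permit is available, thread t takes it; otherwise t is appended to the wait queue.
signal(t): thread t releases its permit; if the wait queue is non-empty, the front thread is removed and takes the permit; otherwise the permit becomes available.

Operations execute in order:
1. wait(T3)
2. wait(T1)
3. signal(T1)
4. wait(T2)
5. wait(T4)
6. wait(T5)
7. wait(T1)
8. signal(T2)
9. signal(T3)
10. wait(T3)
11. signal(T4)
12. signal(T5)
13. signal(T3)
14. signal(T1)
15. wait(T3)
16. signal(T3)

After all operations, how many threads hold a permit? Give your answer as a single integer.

Step 1: wait(T3) -> count=1 queue=[] holders={T3}
Step 2: wait(T1) -> count=0 queue=[] holders={T1,T3}
Step 3: signal(T1) -> count=1 queue=[] holders={T3}
Step 4: wait(T2) -> count=0 queue=[] holders={T2,T3}
Step 5: wait(T4) -> count=0 queue=[T4] holders={T2,T3}
Step 6: wait(T5) -> count=0 queue=[T4,T5] holders={T2,T3}
Step 7: wait(T1) -> count=0 queue=[T4,T5,T1] holders={T2,T3}
Step 8: signal(T2) -> count=0 queue=[T5,T1] holders={T3,T4}
Step 9: signal(T3) -> count=0 queue=[T1] holders={T4,T5}
Step 10: wait(T3) -> count=0 queue=[T1,T3] holders={T4,T5}
Step 11: signal(T4) -> count=0 queue=[T3] holders={T1,T5}
Step 12: signal(T5) -> count=0 queue=[] holders={T1,T3}
Step 13: signal(T3) -> count=1 queue=[] holders={T1}
Step 14: signal(T1) -> count=2 queue=[] holders={none}
Step 15: wait(T3) -> count=1 queue=[] holders={T3}
Step 16: signal(T3) -> count=2 queue=[] holders={none}
Final holders: {none} -> 0 thread(s)

Answer: 0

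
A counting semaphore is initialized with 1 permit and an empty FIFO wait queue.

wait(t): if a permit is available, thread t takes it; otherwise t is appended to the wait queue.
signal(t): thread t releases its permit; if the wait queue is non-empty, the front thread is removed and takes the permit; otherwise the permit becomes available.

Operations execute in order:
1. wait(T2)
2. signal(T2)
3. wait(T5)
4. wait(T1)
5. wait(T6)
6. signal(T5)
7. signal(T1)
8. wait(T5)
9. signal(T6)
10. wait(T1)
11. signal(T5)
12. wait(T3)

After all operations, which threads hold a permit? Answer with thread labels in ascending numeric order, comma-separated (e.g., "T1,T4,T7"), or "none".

Answer: T1

Derivation:
Step 1: wait(T2) -> count=0 queue=[] holders={T2}
Step 2: signal(T2) -> count=1 queue=[] holders={none}
Step 3: wait(T5) -> count=0 queue=[] holders={T5}
Step 4: wait(T1) -> count=0 queue=[T1] holders={T5}
Step 5: wait(T6) -> count=0 queue=[T1,T6] holders={T5}
Step 6: signal(T5) -> count=0 queue=[T6] holders={T1}
Step 7: signal(T1) -> count=0 queue=[] holders={T6}
Step 8: wait(T5) -> count=0 queue=[T5] holders={T6}
Step 9: signal(T6) -> count=0 queue=[] holders={T5}
Step 10: wait(T1) -> count=0 queue=[T1] holders={T5}
Step 11: signal(T5) -> count=0 queue=[] holders={T1}
Step 12: wait(T3) -> count=0 queue=[T3] holders={T1}
Final holders: T1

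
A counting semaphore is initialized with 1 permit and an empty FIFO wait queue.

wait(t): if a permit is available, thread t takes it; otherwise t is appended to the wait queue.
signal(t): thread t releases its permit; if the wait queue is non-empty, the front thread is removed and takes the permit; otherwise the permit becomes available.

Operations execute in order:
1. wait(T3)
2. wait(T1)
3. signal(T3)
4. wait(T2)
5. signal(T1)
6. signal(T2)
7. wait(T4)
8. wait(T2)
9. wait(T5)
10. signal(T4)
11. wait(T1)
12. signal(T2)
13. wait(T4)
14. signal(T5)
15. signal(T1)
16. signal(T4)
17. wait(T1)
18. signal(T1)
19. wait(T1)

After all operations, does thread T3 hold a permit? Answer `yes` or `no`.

Answer: no

Derivation:
Step 1: wait(T3) -> count=0 queue=[] holders={T3}
Step 2: wait(T1) -> count=0 queue=[T1] holders={T3}
Step 3: signal(T3) -> count=0 queue=[] holders={T1}
Step 4: wait(T2) -> count=0 queue=[T2] holders={T1}
Step 5: signal(T1) -> count=0 queue=[] holders={T2}
Step 6: signal(T2) -> count=1 queue=[] holders={none}
Step 7: wait(T4) -> count=0 queue=[] holders={T4}
Step 8: wait(T2) -> count=0 queue=[T2] holders={T4}
Step 9: wait(T5) -> count=0 queue=[T2,T5] holders={T4}
Step 10: signal(T4) -> count=0 queue=[T5] holders={T2}
Step 11: wait(T1) -> count=0 queue=[T5,T1] holders={T2}
Step 12: signal(T2) -> count=0 queue=[T1] holders={T5}
Step 13: wait(T4) -> count=0 queue=[T1,T4] holders={T5}
Step 14: signal(T5) -> count=0 queue=[T4] holders={T1}
Step 15: signal(T1) -> count=0 queue=[] holders={T4}
Step 16: signal(T4) -> count=1 queue=[] holders={none}
Step 17: wait(T1) -> count=0 queue=[] holders={T1}
Step 18: signal(T1) -> count=1 queue=[] holders={none}
Step 19: wait(T1) -> count=0 queue=[] holders={T1}
Final holders: {T1} -> T3 not in holders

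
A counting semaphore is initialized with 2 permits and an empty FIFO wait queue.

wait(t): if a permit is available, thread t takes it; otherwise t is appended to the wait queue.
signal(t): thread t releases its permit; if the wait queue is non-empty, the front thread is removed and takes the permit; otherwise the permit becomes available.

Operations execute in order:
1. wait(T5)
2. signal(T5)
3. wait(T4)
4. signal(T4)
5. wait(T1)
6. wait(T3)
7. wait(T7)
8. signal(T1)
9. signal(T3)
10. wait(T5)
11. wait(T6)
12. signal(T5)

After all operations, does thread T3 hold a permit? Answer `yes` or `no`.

Answer: no

Derivation:
Step 1: wait(T5) -> count=1 queue=[] holders={T5}
Step 2: signal(T5) -> count=2 queue=[] holders={none}
Step 3: wait(T4) -> count=1 queue=[] holders={T4}
Step 4: signal(T4) -> count=2 queue=[] holders={none}
Step 5: wait(T1) -> count=1 queue=[] holders={T1}
Step 6: wait(T3) -> count=0 queue=[] holders={T1,T3}
Step 7: wait(T7) -> count=0 queue=[T7] holders={T1,T3}
Step 8: signal(T1) -> count=0 queue=[] holders={T3,T7}
Step 9: signal(T3) -> count=1 queue=[] holders={T7}
Step 10: wait(T5) -> count=0 queue=[] holders={T5,T7}
Step 11: wait(T6) -> count=0 queue=[T6] holders={T5,T7}
Step 12: signal(T5) -> count=0 queue=[] holders={T6,T7}
Final holders: {T6,T7} -> T3 not in holders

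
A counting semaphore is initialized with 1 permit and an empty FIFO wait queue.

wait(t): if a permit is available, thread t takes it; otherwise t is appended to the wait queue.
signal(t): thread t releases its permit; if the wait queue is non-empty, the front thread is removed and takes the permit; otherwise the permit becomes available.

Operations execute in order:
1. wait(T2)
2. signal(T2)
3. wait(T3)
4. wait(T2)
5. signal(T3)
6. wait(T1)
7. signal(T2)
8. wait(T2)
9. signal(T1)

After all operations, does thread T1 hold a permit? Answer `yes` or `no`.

Answer: no

Derivation:
Step 1: wait(T2) -> count=0 queue=[] holders={T2}
Step 2: signal(T2) -> count=1 queue=[] holders={none}
Step 3: wait(T3) -> count=0 queue=[] holders={T3}
Step 4: wait(T2) -> count=0 queue=[T2] holders={T3}
Step 5: signal(T3) -> count=0 queue=[] holders={T2}
Step 6: wait(T1) -> count=0 queue=[T1] holders={T2}
Step 7: signal(T2) -> count=0 queue=[] holders={T1}
Step 8: wait(T2) -> count=0 queue=[T2] holders={T1}
Step 9: signal(T1) -> count=0 queue=[] holders={T2}
Final holders: {T2} -> T1 not in holders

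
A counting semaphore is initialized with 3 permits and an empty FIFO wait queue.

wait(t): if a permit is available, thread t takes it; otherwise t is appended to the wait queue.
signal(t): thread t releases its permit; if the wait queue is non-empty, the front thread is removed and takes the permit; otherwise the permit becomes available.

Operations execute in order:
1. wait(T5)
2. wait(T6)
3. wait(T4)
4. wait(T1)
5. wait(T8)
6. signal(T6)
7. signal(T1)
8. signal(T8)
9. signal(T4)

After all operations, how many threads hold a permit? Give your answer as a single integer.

Step 1: wait(T5) -> count=2 queue=[] holders={T5}
Step 2: wait(T6) -> count=1 queue=[] holders={T5,T6}
Step 3: wait(T4) -> count=0 queue=[] holders={T4,T5,T6}
Step 4: wait(T1) -> count=0 queue=[T1] holders={T4,T5,T6}
Step 5: wait(T8) -> count=0 queue=[T1,T8] holders={T4,T5,T6}
Step 6: signal(T6) -> count=0 queue=[T8] holders={T1,T4,T5}
Step 7: signal(T1) -> count=0 queue=[] holders={T4,T5,T8}
Step 8: signal(T8) -> count=1 queue=[] holders={T4,T5}
Step 9: signal(T4) -> count=2 queue=[] holders={T5}
Final holders: {T5} -> 1 thread(s)

Answer: 1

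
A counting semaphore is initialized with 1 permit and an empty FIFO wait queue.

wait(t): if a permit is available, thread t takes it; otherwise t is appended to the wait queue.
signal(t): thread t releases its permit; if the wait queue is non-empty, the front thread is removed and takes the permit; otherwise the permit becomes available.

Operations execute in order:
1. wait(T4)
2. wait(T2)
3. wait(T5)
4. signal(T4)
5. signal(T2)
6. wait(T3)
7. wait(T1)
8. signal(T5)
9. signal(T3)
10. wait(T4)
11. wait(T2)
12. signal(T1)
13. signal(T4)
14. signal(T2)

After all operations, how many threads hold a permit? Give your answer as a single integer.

Answer: 0

Derivation:
Step 1: wait(T4) -> count=0 queue=[] holders={T4}
Step 2: wait(T2) -> count=0 queue=[T2] holders={T4}
Step 3: wait(T5) -> count=0 queue=[T2,T5] holders={T4}
Step 4: signal(T4) -> count=0 queue=[T5] holders={T2}
Step 5: signal(T2) -> count=0 queue=[] holders={T5}
Step 6: wait(T3) -> count=0 queue=[T3] holders={T5}
Step 7: wait(T1) -> count=0 queue=[T3,T1] holders={T5}
Step 8: signal(T5) -> count=0 queue=[T1] holders={T3}
Step 9: signal(T3) -> count=0 queue=[] holders={T1}
Step 10: wait(T4) -> count=0 queue=[T4] holders={T1}
Step 11: wait(T2) -> count=0 queue=[T4,T2] holders={T1}
Step 12: signal(T1) -> count=0 queue=[T2] holders={T4}
Step 13: signal(T4) -> count=0 queue=[] holders={T2}
Step 14: signal(T2) -> count=1 queue=[] holders={none}
Final holders: {none} -> 0 thread(s)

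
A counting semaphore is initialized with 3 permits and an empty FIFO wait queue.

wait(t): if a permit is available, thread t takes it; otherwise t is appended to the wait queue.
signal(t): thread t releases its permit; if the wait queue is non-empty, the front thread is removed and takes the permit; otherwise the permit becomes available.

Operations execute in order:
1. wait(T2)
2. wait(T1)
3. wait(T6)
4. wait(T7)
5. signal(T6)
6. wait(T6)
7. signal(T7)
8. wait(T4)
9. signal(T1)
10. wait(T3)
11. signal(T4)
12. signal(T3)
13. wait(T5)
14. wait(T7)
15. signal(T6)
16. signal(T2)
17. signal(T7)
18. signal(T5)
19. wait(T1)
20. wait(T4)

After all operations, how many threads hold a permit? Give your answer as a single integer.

Answer: 2

Derivation:
Step 1: wait(T2) -> count=2 queue=[] holders={T2}
Step 2: wait(T1) -> count=1 queue=[] holders={T1,T2}
Step 3: wait(T6) -> count=0 queue=[] holders={T1,T2,T6}
Step 4: wait(T7) -> count=0 queue=[T7] holders={T1,T2,T6}
Step 5: signal(T6) -> count=0 queue=[] holders={T1,T2,T7}
Step 6: wait(T6) -> count=0 queue=[T6] holders={T1,T2,T7}
Step 7: signal(T7) -> count=0 queue=[] holders={T1,T2,T6}
Step 8: wait(T4) -> count=0 queue=[T4] holders={T1,T2,T6}
Step 9: signal(T1) -> count=0 queue=[] holders={T2,T4,T6}
Step 10: wait(T3) -> count=0 queue=[T3] holders={T2,T4,T6}
Step 11: signal(T4) -> count=0 queue=[] holders={T2,T3,T6}
Step 12: signal(T3) -> count=1 queue=[] holders={T2,T6}
Step 13: wait(T5) -> count=0 queue=[] holders={T2,T5,T6}
Step 14: wait(T7) -> count=0 queue=[T7] holders={T2,T5,T6}
Step 15: signal(T6) -> count=0 queue=[] holders={T2,T5,T7}
Step 16: signal(T2) -> count=1 queue=[] holders={T5,T7}
Step 17: signal(T7) -> count=2 queue=[] holders={T5}
Step 18: signal(T5) -> count=3 queue=[] holders={none}
Step 19: wait(T1) -> count=2 queue=[] holders={T1}
Step 20: wait(T4) -> count=1 queue=[] holders={T1,T4}
Final holders: {T1,T4} -> 2 thread(s)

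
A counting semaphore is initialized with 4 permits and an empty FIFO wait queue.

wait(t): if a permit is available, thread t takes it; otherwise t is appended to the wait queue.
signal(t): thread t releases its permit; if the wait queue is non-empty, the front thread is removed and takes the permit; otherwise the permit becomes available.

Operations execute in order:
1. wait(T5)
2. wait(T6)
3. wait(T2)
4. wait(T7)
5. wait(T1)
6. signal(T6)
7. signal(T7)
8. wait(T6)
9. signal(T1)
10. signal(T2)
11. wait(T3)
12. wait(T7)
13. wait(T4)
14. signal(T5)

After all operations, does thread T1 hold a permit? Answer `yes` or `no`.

Step 1: wait(T5) -> count=3 queue=[] holders={T5}
Step 2: wait(T6) -> count=2 queue=[] holders={T5,T6}
Step 3: wait(T2) -> count=1 queue=[] holders={T2,T5,T6}
Step 4: wait(T7) -> count=0 queue=[] holders={T2,T5,T6,T7}
Step 5: wait(T1) -> count=0 queue=[T1] holders={T2,T5,T6,T7}
Step 6: signal(T6) -> count=0 queue=[] holders={T1,T2,T5,T7}
Step 7: signal(T7) -> count=1 queue=[] holders={T1,T2,T5}
Step 8: wait(T6) -> count=0 queue=[] holders={T1,T2,T5,T6}
Step 9: signal(T1) -> count=1 queue=[] holders={T2,T5,T6}
Step 10: signal(T2) -> count=2 queue=[] holders={T5,T6}
Step 11: wait(T3) -> count=1 queue=[] holders={T3,T5,T6}
Step 12: wait(T7) -> count=0 queue=[] holders={T3,T5,T6,T7}
Step 13: wait(T4) -> count=0 queue=[T4] holders={T3,T5,T6,T7}
Step 14: signal(T5) -> count=0 queue=[] holders={T3,T4,T6,T7}
Final holders: {T3,T4,T6,T7} -> T1 not in holders

Answer: no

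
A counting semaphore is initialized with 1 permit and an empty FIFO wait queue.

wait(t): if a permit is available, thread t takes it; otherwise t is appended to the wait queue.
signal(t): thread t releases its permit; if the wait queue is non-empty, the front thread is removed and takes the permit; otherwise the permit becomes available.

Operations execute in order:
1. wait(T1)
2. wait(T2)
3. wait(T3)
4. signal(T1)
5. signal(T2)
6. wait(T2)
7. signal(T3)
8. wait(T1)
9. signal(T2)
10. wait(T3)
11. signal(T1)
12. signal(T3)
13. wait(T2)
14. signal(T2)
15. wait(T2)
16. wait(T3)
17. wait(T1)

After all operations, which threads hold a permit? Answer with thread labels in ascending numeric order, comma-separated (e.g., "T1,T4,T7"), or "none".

Answer: T2

Derivation:
Step 1: wait(T1) -> count=0 queue=[] holders={T1}
Step 2: wait(T2) -> count=0 queue=[T2] holders={T1}
Step 3: wait(T3) -> count=0 queue=[T2,T3] holders={T1}
Step 4: signal(T1) -> count=0 queue=[T3] holders={T2}
Step 5: signal(T2) -> count=0 queue=[] holders={T3}
Step 6: wait(T2) -> count=0 queue=[T2] holders={T3}
Step 7: signal(T3) -> count=0 queue=[] holders={T2}
Step 8: wait(T1) -> count=0 queue=[T1] holders={T2}
Step 9: signal(T2) -> count=0 queue=[] holders={T1}
Step 10: wait(T3) -> count=0 queue=[T3] holders={T1}
Step 11: signal(T1) -> count=0 queue=[] holders={T3}
Step 12: signal(T3) -> count=1 queue=[] holders={none}
Step 13: wait(T2) -> count=0 queue=[] holders={T2}
Step 14: signal(T2) -> count=1 queue=[] holders={none}
Step 15: wait(T2) -> count=0 queue=[] holders={T2}
Step 16: wait(T3) -> count=0 queue=[T3] holders={T2}
Step 17: wait(T1) -> count=0 queue=[T3,T1] holders={T2}
Final holders: T2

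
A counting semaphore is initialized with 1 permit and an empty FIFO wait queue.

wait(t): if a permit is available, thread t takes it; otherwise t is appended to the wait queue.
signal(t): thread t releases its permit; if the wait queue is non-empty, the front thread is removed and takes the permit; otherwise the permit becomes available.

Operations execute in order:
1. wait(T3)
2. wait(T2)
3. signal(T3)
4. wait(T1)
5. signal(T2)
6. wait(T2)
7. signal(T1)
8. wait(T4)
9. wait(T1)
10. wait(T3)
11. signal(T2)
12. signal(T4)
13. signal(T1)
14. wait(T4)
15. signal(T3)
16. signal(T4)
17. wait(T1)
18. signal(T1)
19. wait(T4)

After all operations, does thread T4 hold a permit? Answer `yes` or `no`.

Step 1: wait(T3) -> count=0 queue=[] holders={T3}
Step 2: wait(T2) -> count=0 queue=[T2] holders={T3}
Step 3: signal(T3) -> count=0 queue=[] holders={T2}
Step 4: wait(T1) -> count=0 queue=[T1] holders={T2}
Step 5: signal(T2) -> count=0 queue=[] holders={T1}
Step 6: wait(T2) -> count=0 queue=[T2] holders={T1}
Step 7: signal(T1) -> count=0 queue=[] holders={T2}
Step 8: wait(T4) -> count=0 queue=[T4] holders={T2}
Step 9: wait(T1) -> count=0 queue=[T4,T1] holders={T2}
Step 10: wait(T3) -> count=0 queue=[T4,T1,T3] holders={T2}
Step 11: signal(T2) -> count=0 queue=[T1,T3] holders={T4}
Step 12: signal(T4) -> count=0 queue=[T3] holders={T1}
Step 13: signal(T1) -> count=0 queue=[] holders={T3}
Step 14: wait(T4) -> count=0 queue=[T4] holders={T3}
Step 15: signal(T3) -> count=0 queue=[] holders={T4}
Step 16: signal(T4) -> count=1 queue=[] holders={none}
Step 17: wait(T1) -> count=0 queue=[] holders={T1}
Step 18: signal(T1) -> count=1 queue=[] holders={none}
Step 19: wait(T4) -> count=0 queue=[] holders={T4}
Final holders: {T4} -> T4 in holders

Answer: yes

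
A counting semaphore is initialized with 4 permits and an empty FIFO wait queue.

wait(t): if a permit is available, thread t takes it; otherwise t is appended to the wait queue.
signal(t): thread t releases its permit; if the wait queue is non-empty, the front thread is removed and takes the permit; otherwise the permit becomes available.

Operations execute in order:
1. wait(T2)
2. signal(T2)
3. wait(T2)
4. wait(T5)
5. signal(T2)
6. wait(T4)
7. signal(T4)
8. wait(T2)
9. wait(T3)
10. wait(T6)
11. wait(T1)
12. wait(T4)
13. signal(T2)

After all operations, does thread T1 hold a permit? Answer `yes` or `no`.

Step 1: wait(T2) -> count=3 queue=[] holders={T2}
Step 2: signal(T2) -> count=4 queue=[] holders={none}
Step 3: wait(T2) -> count=3 queue=[] holders={T2}
Step 4: wait(T5) -> count=2 queue=[] holders={T2,T5}
Step 5: signal(T2) -> count=3 queue=[] holders={T5}
Step 6: wait(T4) -> count=2 queue=[] holders={T4,T5}
Step 7: signal(T4) -> count=3 queue=[] holders={T5}
Step 8: wait(T2) -> count=2 queue=[] holders={T2,T5}
Step 9: wait(T3) -> count=1 queue=[] holders={T2,T3,T5}
Step 10: wait(T6) -> count=0 queue=[] holders={T2,T3,T5,T6}
Step 11: wait(T1) -> count=0 queue=[T1] holders={T2,T3,T5,T6}
Step 12: wait(T4) -> count=0 queue=[T1,T4] holders={T2,T3,T5,T6}
Step 13: signal(T2) -> count=0 queue=[T4] holders={T1,T3,T5,T6}
Final holders: {T1,T3,T5,T6} -> T1 in holders

Answer: yes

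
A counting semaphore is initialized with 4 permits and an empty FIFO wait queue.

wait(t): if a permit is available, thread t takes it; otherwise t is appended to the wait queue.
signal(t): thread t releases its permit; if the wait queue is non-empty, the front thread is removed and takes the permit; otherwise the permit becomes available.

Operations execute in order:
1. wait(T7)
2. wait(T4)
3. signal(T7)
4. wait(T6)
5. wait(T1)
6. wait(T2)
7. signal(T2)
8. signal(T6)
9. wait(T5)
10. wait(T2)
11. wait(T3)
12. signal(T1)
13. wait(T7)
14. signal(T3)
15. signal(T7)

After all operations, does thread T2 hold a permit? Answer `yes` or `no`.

Step 1: wait(T7) -> count=3 queue=[] holders={T7}
Step 2: wait(T4) -> count=2 queue=[] holders={T4,T7}
Step 3: signal(T7) -> count=3 queue=[] holders={T4}
Step 4: wait(T6) -> count=2 queue=[] holders={T4,T6}
Step 5: wait(T1) -> count=1 queue=[] holders={T1,T4,T6}
Step 6: wait(T2) -> count=0 queue=[] holders={T1,T2,T4,T6}
Step 7: signal(T2) -> count=1 queue=[] holders={T1,T4,T6}
Step 8: signal(T6) -> count=2 queue=[] holders={T1,T4}
Step 9: wait(T5) -> count=1 queue=[] holders={T1,T4,T5}
Step 10: wait(T2) -> count=0 queue=[] holders={T1,T2,T4,T5}
Step 11: wait(T3) -> count=0 queue=[T3] holders={T1,T2,T4,T5}
Step 12: signal(T1) -> count=0 queue=[] holders={T2,T3,T4,T5}
Step 13: wait(T7) -> count=0 queue=[T7] holders={T2,T3,T4,T5}
Step 14: signal(T3) -> count=0 queue=[] holders={T2,T4,T5,T7}
Step 15: signal(T7) -> count=1 queue=[] holders={T2,T4,T5}
Final holders: {T2,T4,T5} -> T2 in holders

Answer: yes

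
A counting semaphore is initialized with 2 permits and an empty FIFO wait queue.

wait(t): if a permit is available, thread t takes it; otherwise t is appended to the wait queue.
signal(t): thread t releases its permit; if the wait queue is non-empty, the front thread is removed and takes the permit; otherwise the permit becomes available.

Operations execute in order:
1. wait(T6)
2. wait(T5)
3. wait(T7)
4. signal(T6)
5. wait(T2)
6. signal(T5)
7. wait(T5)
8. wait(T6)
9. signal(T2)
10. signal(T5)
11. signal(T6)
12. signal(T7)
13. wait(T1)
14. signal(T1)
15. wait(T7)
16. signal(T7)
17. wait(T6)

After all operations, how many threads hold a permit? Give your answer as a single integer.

Answer: 1

Derivation:
Step 1: wait(T6) -> count=1 queue=[] holders={T6}
Step 2: wait(T5) -> count=0 queue=[] holders={T5,T6}
Step 3: wait(T7) -> count=0 queue=[T7] holders={T5,T6}
Step 4: signal(T6) -> count=0 queue=[] holders={T5,T7}
Step 5: wait(T2) -> count=0 queue=[T2] holders={T5,T7}
Step 6: signal(T5) -> count=0 queue=[] holders={T2,T7}
Step 7: wait(T5) -> count=0 queue=[T5] holders={T2,T7}
Step 8: wait(T6) -> count=0 queue=[T5,T6] holders={T2,T7}
Step 9: signal(T2) -> count=0 queue=[T6] holders={T5,T7}
Step 10: signal(T5) -> count=0 queue=[] holders={T6,T7}
Step 11: signal(T6) -> count=1 queue=[] holders={T7}
Step 12: signal(T7) -> count=2 queue=[] holders={none}
Step 13: wait(T1) -> count=1 queue=[] holders={T1}
Step 14: signal(T1) -> count=2 queue=[] holders={none}
Step 15: wait(T7) -> count=1 queue=[] holders={T7}
Step 16: signal(T7) -> count=2 queue=[] holders={none}
Step 17: wait(T6) -> count=1 queue=[] holders={T6}
Final holders: {T6} -> 1 thread(s)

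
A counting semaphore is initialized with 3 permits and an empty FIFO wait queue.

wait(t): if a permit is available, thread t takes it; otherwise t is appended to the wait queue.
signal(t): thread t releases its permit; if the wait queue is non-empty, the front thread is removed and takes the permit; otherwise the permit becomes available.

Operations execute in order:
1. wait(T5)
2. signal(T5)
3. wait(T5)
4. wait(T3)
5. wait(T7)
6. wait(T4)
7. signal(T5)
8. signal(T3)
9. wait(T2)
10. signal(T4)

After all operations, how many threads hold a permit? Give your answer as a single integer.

Answer: 2

Derivation:
Step 1: wait(T5) -> count=2 queue=[] holders={T5}
Step 2: signal(T5) -> count=3 queue=[] holders={none}
Step 3: wait(T5) -> count=2 queue=[] holders={T5}
Step 4: wait(T3) -> count=1 queue=[] holders={T3,T5}
Step 5: wait(T7) -> count=0 queue=[] holders={T3,T5,T7}
Step 6: wait(T4) -> count=0 queue=[T4] holders={T3,T5,T7}
Step 7: signal(T5) -> count=0 queue=[] holders={T3,T4,T7}
Step 8: signal(T3) -> count=1 queue=[] holders={T4,T7}
Step 9: wait(T2) -> count=0 queue=[] holders={T2,T4,T7}
Step 10: signal(T4) -> count=1 queue=[] holders={T2,T7}
Final holders: {T2,T7} -> 2 thread(s)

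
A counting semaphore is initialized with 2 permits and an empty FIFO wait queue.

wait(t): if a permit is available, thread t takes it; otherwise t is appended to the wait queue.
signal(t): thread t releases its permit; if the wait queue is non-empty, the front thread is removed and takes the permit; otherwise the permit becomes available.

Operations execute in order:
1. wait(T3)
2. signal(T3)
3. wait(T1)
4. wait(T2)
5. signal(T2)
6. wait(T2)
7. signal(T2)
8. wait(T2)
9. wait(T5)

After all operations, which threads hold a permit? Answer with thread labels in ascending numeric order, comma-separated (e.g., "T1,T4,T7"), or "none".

Answer: T1,T2

Derivation:
Step 1: wait(T3) -> count=1 queue=[] holders={T3}
Step 2: signal(T3) -> count=2 queue=[] holders={none}
Step 3: wait(T1) -> count=1 queue=[] holders={T1}
Step 4: wait(T2) -> count=0 queue=[] holders={T1,T2}
Step 5: signal(T2) -> count=1 queue=[] holders={T1}
Step 6: wait(T2) -> count=0 queue=[] holders={T1,T2}
Step 7: signal(T2) -> count=1 queue=[] holders={T1}
Step 8: wait(T2) -> count=0 queue=[] holders={T1,T2}
Step 9: wait(T5) -> count=0 queue=[T5] holders={T1,T2}
Final holders: T1,T2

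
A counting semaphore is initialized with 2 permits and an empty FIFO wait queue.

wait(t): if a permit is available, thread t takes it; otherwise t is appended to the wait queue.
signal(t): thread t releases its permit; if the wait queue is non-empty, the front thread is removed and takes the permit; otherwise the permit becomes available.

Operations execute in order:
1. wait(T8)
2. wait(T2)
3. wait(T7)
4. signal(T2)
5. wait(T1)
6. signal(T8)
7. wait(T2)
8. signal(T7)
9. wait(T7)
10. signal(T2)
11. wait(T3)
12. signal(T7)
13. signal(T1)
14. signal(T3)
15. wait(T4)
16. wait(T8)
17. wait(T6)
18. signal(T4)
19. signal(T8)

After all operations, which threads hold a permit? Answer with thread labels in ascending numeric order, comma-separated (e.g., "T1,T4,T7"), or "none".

Step 1: wait(T8) -> count=1 queue=[] holders={T8}
Step 2: wait(T2) -> count=0 queue=[] holders={T2,T8}
Step 3: wait(T7) -> count=0 queue=[T7] holders={T2,T8}
Step 4: signal(T2) -> count=0 queue=[] holders={T7,T8}
Step 5: wait(T1) -> count=0 queue=[T1] holders={T7,T8}
Step 6: signal(T8) -> count=0 queue=[] holders={T1,T7}
Step 7: wait(T2) -> count=0 queue=[T2] holders={T1,T7}
Step 8: signal(T7) -> count=0 queue=[] holders={T1,T2}
Step 9: wait(T7) -> count=0 queue=[T7] holders={T1,T2}
Step 10: signal(T2) -> count=0 queue=[] holders={T1,T7}
Step 11: wait(T3) -> count=0 queue=[T3] holders={T1,T7}
Step 12: signal(T7) -> count=0 queue=[] holders={T1,T3}
Step 13: signal(T1) -> count=1 queue=[] holders={T3}
Step 14: signal(T3) -> count=2 queue=[] holders={none}
Step 15: wait(T4) -> count=1 queue=[] holders={T4}
Step 16: wait(T8) -> count=0 queue=[] holders={T4,T8}
Step 17: wait(T6) -> count=0 queue=[T6] holders={T4,T8}
Step 18: signal(T4) -> count=0 queue=[] holders={T6,T8}
Step 19: signal(T8) -> count=1 queue=[] holders={T6}
Final holders: T6

Answer: T6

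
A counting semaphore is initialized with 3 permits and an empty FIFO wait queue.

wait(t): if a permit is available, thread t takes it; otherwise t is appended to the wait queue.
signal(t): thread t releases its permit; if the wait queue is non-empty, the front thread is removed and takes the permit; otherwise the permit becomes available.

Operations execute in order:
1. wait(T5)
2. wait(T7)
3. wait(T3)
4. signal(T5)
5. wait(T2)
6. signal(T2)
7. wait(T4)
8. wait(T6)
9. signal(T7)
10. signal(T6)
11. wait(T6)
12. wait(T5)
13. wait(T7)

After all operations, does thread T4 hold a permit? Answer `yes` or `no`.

Answer: yes

Derivation:
Step 1: wait(T5) -> count=2 queue=[] holders={T5}
Step 2: wait(T7) -> count=1 queue=[] holders={T5,T7}
Step 3: wait(T3) -> count=0 queue=[] holders={T3,T5,T7}
Step 4: signal(T5) -> count=1 queue=[] holders={T3,T7}
Step 5: wait(T2) -> count=0 queue=[] holders={T2,T3,T7}
Step 6: signal(T2) -> count=1 queue=[] holders={T3,T7}
Step 7: wait(T4) -> count=0 queue=[] holders={T3,T4,T7}
Step 8: wait(T6) -> count=0 queue=[T6] holders={T3,T4,T7}
Step 9: signal(T7) -> count=0 queue=[] holders={T3,T4,T6}
Step 10: signal(T6) -> count=1 queue=[] holders={T3,T4}
Step 11: wait(T6) -> count=0 queue=[] holders={T3,T4,T6}
Step 12: wait(T5) -> count=0 queue=[T5] holders={T3,T4,T6}
Step 13: wait(T7) -> count=0 queue=[T5,T7] holders={T3,T4,T6}
Final holders: {T3,T4,T6} -> T4 in holders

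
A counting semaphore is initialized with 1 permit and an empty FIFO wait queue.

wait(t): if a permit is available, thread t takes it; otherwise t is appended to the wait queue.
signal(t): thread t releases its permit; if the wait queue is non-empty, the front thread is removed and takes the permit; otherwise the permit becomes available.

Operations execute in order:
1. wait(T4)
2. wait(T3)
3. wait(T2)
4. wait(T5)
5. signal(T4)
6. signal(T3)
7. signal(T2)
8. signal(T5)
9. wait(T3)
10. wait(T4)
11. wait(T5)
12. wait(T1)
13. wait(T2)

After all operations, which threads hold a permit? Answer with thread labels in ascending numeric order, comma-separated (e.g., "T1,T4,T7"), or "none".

Answer: T3

Derivation:
Step 1: wait(T4) -> count=0 queue=[] holders={T4}
Step 2: wait(T3) -> count=0 queue=[T3] holders={T4}
Step 3: wait(T2) -> count=0 queue=[T3,T2] holders={T4}
Step 4: wait(T5) -> count=0 queue=[T3,T2,T5] holders={T4}
Step 5: signal(T4) -> count=0 queue=[T2,T5] holders={T3}
Step 6: signal(T3) -> count=0 queue=[T5] holders={T2}
Step 7: signal(T2) -> count=0 queue=[] holders={T5}
Step 8: signal(T5) -> count=1 queue=[] holders={none}
Step 9: wait(T3) -> count=0 queue=[] holders={T3}
Step 10: wait(T4) -> count=0 queue=[T4] holders={T3}
Step 11: wait(T5) -> count=0 queue=[T4,T5] holders={T3}
Step 12: wait(T1) -> count=0 queue=[T4,T5,T1] holders={T3}
Step 13: wait(T2) -> count=0 queue=[T4,T5,T1,T2] holders={T3}
Final holders: T3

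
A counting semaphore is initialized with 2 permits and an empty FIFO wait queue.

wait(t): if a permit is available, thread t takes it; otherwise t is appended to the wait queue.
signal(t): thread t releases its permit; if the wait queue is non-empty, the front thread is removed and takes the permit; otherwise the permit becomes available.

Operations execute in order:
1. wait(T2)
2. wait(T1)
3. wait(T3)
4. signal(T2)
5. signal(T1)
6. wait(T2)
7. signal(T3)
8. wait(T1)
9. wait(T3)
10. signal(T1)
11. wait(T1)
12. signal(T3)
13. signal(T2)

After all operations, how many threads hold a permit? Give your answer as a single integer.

Answer: 1

Derivation:
Step 1: wait(T2) -> count=1 queue=[] holders={T2}
Step 2: wait(T1) -> count=0 queue=[] holders={T1,T2}
Step 3: wait(T3) -> count=0 queue=[T3] holders={T1,T2}
Step 4: signal(T2) -> count=0 queue=[] holders={T1,T3}
Step 5: signal(T1) -> count=1 queue=[] holders={T3}
Step 6: wait(T2) -> count=0 queue=[] holders={T2,T3}
Step 7: signal(T3) -> count=1 queue=[] holders={T2}
Step 8: wait(T1) -> count=0 queue=[] holders={T1,T2}
Step 9: wait(T3) -> count=0 queue=[T3] holders={T1,T2}
Step 10: signal(T1) -> count=0 queue=[] holders={T2,T3}
Step 11: wait(T1) -> count=0 queue=[T1] holders={T2,T3}
Step 12: signal(T3) -> count=0 queue=[] holders={T1,T2}
Step 13: signal(T2) -> count=1 queue=[] holders={T1}
Final holders: {T1} -> 1 thread(s)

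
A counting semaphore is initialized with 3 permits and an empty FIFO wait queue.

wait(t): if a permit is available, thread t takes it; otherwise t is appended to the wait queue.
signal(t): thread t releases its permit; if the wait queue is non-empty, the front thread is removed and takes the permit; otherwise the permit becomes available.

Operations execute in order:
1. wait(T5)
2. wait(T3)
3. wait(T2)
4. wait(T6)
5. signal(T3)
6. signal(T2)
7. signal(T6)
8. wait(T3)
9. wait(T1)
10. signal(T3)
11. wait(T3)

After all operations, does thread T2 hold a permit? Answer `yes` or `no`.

Answer: no

Derivation:
Step 1: wait(T5) -> count=2 queue=[] holders={T5}
Step 2: wait(T3) -> count=1 queue=[] holders={T3,T5}
Step 3: wait(T2) -> count=0 queue=[] holders={T2,T3,T5}
Step 4: wait(T6) -> count=0 queue=[T6] holders={T2,T3,T5}
Step 5: signal(T3) -> count=0 queue=[] holders={T2,T5,T6}
Step 6: signal(T2) -> count=1 queue=[] holders={T5,T6}
Step 7: signal(T6) -> count=2 queue=[] holders={T5}
Step 8: wait(T3) -> count=1 queue=[] holders={T3,T5}
Step 9: wait(T1) -> count=0 queue=[] holders={T1,T3,T5}
Step 10: signal(T3) -> count=1 queue=[] holders={T1,T5}
Step 11: wait(T3) -> count=0 queue=[] holders={T1,T3,T5}
Final holders: {T1,T3,T5} -> T2 not in holders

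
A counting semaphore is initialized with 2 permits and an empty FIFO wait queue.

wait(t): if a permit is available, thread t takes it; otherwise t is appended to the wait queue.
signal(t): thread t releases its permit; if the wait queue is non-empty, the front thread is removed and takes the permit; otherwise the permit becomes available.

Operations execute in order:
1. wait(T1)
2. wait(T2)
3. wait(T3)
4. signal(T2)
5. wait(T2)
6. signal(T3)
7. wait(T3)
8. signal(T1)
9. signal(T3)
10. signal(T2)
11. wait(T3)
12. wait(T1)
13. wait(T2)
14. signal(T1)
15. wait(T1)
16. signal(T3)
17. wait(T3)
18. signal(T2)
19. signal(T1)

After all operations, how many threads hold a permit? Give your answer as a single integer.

Step 1: wait(T1) -> count=1 queue=[] holders={T1}
Step 2: wait(T2) -> count=0 queue=[] holders={T1,T2}
Step 3: wait(T3) -> count=0 queue=[T3] holders={T1,T2}
Step 4: signal(T2) -> count=0 queue=[] holders={T1,T3}
Step 5: wait(T2) -> count=0 queue=[T2] holders={T1,T3}
Step 6: signal(T3) -> count=0 queue=[] holders={T1,T2}
Step 7: wait(T3) -> count=0 queue=[T3] holders={T1,T2}
Step 8: signal(T1) -> count=0 queue=[] holders={T2,T3}
Step 9: signal(T3) -> count=1 queue=[] holders={T2}
Step 10: signal(T2) -> count=2 queue=[] holders={none}
Step 11: wait(T3) -> count=1 queue=[] holders={T3}
Step 12: wait(T1) -> count=0 queue=[] holders={T1,T3}
Step 13: wait(T2) -> count=0 queue=[T2] holders={T1,T3}
Step 14: signal(T1) -> count=0 queue=[] holders={T2,T3}
Step 15: wait(T1) -> count=0 queue=[T1] holders={T2,T3}
Step 16: signal(T3) -> count=0 queue=[] holders={T1,T2}
Step 17: wait(T3) -> count=0 queue=[T3] holders={T1,T2}
Step 18: signal(T2) -> count=0 queue=[] holders={T1,T3}
Step 19: signal(T1) -> count=1 queue=[] holders={T3}
Final holders: {T3} -> 1 thread(s)

Answer: 1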